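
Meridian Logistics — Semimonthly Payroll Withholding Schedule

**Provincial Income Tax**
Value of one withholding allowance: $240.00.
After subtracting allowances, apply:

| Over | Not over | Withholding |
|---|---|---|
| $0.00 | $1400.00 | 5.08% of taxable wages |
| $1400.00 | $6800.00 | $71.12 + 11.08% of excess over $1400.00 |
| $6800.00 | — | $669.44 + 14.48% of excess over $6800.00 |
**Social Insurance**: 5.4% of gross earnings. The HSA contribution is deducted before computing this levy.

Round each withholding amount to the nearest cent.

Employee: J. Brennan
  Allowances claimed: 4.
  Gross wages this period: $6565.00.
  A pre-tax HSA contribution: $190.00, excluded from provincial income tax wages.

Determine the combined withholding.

Provincial Income Tax: taxable = $6565.00 − $190.00 − 4×$240.00 = $5415.00
  $71.12 + 11.08% × ($5415.00 − $1400.00) = $71.12 + 11.08% × $4015.00 = $515.98
Social Insurance: 5.4% × $6375.00 = $344.25
Total: $515.98 + $344.25 = $860.23

$860.23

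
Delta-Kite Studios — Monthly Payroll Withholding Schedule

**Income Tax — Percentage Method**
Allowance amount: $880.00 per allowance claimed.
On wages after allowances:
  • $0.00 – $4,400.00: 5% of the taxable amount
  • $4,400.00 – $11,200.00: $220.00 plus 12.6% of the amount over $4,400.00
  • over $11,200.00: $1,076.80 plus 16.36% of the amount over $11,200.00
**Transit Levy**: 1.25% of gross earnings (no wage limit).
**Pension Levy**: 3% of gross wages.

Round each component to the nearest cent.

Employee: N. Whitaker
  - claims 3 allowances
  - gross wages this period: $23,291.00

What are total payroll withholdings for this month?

$3,612.85

Income Tax: taxable = $23,291.00 − 3×$880.00 = $20,651.00
  $1,076.80 + 16.36% × ($20,651.00 − $11,200.00) = $1,076.80 + 16.36% × $9,451.00 = $2,622.98
Transit Levy: 1.25% × $23,291.00 = $291.14
Pension Levy: 3% × $23,291.00 = $698.73
Total: $2,622.98 + $291.14 + $698.73 = $3,612.85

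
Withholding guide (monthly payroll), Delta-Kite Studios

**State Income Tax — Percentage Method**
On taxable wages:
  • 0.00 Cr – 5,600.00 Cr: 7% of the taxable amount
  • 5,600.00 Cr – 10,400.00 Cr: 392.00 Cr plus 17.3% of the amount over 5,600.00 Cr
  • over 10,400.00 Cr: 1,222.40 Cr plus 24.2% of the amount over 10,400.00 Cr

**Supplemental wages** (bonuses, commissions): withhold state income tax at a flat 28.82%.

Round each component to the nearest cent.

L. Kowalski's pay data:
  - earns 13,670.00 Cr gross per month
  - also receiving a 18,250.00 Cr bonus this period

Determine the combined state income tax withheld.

7,273.39 Cr

State Income Tax: taxable = 13,670.00 Cr
  1,222.40 Cr + 24.2% × (13,670.00 Cr − 10,400.00 Cr) = 1,222.40 Cr + 24.2% × 3,270.00 Cr = 2,013.74 Cr
Supplemental (28.82% flat on bonus): 28.82% × 18,250.00 Cr = 5,259.65 Cr
Total state income tax: 2,013.74 Cr + 5,259.65 Cr = 7,273.39 Cr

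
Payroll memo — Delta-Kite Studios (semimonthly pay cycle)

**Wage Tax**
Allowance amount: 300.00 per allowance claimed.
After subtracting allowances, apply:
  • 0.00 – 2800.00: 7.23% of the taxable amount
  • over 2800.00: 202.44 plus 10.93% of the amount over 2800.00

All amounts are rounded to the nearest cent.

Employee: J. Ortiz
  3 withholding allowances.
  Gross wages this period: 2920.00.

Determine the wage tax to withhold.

146.05

Wage Tax: taxable = 2920.00 − 3×300.00 = 2020.00
  7.23% × 2020.00 = 146.05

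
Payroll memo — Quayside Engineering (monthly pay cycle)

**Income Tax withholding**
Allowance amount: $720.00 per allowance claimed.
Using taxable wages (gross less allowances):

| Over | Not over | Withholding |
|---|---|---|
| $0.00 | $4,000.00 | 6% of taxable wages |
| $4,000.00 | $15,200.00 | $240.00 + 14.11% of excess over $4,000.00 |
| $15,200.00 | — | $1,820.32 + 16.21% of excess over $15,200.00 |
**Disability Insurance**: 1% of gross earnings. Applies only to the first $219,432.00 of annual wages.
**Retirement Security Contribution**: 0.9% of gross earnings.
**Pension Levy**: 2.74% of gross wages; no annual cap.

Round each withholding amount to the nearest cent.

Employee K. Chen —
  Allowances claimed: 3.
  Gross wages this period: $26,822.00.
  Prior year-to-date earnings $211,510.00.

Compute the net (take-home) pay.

$22,412.35

Income Tax: taxable = $26,822.00 − 3×$720.00 = $24,662.00
  $1,820.32 + 16.21% × ($24,662.00 − $15,200.00) = $1,820.32 + 16.21% × $9,462.00 = $3,354.11
Disability Insurance: cap $219,432.00 − YTD $211,510.00 = $7,922.00 subject; 1% × $7,922.00 = $79.22
Retirement Security Contribution: 0.9% × $26,822.00 = $241.40
Pension Levy: 2.74% × $26,822.00 = $734.92
Total withheld: $3,354.11 + $79.22 + $241.40 + $734.92 = $4,409.65
Net pay: $26,822.00 − $4,409.65 = $22,412.35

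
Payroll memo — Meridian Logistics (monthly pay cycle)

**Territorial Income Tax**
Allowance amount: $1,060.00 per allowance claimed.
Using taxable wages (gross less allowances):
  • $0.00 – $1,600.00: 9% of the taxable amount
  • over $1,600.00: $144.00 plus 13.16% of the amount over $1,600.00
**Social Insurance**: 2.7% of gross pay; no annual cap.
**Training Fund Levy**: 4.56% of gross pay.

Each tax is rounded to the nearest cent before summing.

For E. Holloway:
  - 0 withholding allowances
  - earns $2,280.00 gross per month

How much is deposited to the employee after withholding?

$1,880.98

Territorial Income Tax: taxable = $2,280.00
  $144.00 + 13.16% × ($2,280.00 − $1,600.00) = $144.00 + 13.16% × $680.00 = $233.49
Social Insurance: 2.7% × $2,280.00 = $61.56
Training Fund Levy: 4.56% × $2,280.00 = $103.97
Total withheld: $233.49 + $61.56 + $103.97 = $399.02
Net pay: $2,280.00 − $399.02 = $1,880.98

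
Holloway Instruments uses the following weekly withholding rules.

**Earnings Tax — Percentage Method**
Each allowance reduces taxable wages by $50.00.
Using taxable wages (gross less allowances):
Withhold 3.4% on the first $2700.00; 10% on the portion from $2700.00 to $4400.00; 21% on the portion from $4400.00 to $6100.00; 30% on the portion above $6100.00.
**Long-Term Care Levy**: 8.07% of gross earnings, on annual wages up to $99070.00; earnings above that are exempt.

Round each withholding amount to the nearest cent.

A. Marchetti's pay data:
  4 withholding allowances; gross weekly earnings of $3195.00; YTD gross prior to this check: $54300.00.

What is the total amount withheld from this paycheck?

$379.14

Earnings Tax: taxable = $3195.00 − 4×$50.00 = $2995.00
  $91.80 + 10% × ($2995.00 − $2700.00) = $91.80 + 10% × $295.00 = $121.30
Long-Term Care Levy: 8.07% × $3195.00 = $257.84
Total: $121.30 + $257.84 = $379.14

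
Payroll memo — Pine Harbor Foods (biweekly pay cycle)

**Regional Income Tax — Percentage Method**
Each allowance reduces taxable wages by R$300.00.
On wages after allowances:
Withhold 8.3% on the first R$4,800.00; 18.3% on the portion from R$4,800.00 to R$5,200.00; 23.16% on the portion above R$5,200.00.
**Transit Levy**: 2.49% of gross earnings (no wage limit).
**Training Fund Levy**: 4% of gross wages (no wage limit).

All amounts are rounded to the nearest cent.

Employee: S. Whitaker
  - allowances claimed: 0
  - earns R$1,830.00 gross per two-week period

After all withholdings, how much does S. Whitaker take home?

Regional Income Tax: taxable = R$1,830.00
  8.3% × R$1,830.00 = R$151.89
Transit Levy: 2.49% × R$1,830.00 = R$45.57
Training Fund Levy: 4% × R$1,830.00 = R$73.20
Total withheld: R$151.89 + R$45.57 + R$73.20 = R$270.66
Net pay: R$1,830.00 − R$270.66 = R$1,559.34

R$1,559.34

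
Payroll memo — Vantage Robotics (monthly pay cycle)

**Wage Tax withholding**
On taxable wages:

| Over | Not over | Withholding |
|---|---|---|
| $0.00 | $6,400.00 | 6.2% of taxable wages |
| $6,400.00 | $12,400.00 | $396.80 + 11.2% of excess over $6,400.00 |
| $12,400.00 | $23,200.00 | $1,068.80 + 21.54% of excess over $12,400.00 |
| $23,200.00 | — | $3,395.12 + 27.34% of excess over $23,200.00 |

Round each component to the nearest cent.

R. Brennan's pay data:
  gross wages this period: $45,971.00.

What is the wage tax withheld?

Wage Tax: taxable = $45,971.00
  $3,395.12 + 27.34% × ($45,971.00 − $23,200.00) = $3,395.12 + 27.34% × $22,771.00 = $9,620.71

$9,620.71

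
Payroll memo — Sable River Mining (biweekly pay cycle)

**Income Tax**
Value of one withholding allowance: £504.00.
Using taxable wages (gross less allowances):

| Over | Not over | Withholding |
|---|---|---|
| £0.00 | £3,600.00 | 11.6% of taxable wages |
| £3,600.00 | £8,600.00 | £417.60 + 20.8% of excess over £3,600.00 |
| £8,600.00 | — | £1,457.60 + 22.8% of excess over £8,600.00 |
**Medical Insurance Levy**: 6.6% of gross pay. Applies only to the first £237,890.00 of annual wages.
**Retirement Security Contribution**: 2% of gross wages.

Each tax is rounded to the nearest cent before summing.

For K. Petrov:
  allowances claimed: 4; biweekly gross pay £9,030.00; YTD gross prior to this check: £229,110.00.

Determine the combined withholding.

Income Tax: taxable = £9,030.00 − 4×£504.00 = £7,014.00
  £417.60 + 20.8% × (£7,014.00 − £3,600.00) = £417.60 + 20.8% × £3,414.00 = £1,127.71
Medical Insurance Levy: cap £237,890.00 − YTD £229,110.00 = £8,780.00 subject; 6.6% × £8,780.00 = £579.48
Retirement Security Contribution: 2% × £9,030.00 = £180.60
Total: £1,127.71 + £579.48 + £180.60 = £1,887.79

£1,887.79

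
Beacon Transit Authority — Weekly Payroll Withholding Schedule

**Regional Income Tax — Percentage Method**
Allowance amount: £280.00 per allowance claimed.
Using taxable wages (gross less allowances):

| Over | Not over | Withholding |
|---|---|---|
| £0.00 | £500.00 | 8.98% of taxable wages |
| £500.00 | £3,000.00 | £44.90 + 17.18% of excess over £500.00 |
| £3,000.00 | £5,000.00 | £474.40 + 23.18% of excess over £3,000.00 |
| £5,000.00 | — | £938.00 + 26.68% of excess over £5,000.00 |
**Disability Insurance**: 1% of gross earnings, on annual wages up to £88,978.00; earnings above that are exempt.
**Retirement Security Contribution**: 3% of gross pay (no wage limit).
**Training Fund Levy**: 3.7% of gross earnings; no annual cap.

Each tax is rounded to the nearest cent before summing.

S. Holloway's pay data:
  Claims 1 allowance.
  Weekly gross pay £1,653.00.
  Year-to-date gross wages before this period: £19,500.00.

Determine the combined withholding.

Regional Income Tax: taxable = £1,653.00 − 1×£280.00 = £1,373.00
  £44.90 + 17.18% × (£1,373.00 − £500.00) = £44.90 + 17.18% × £873.00 = £194.88
Disability Insurance: 1% × £1,653.00 = £16.53
Retirement Security Contribution: 3% × £1,653.00 = £49.59
Training Fund Levy: 3.7% × £1,653.00 = £61.16
Total: £194.88 + £16.53 + £49.59 + £61.16 = £322.16

£322.16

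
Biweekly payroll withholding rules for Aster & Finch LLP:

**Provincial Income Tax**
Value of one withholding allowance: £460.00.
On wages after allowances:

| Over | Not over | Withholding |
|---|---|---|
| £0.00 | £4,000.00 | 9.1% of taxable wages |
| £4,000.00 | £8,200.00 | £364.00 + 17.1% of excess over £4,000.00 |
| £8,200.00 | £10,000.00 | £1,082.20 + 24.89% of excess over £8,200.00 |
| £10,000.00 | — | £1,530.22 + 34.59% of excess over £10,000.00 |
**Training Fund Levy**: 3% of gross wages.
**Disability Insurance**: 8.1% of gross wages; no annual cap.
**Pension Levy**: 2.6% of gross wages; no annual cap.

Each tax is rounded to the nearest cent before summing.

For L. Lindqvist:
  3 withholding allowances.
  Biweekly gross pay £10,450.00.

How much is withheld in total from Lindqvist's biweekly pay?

£2,730.39

Provincial Income Tax: taxable = £10,450.00 − 3×£460.00 = £9,070.00
  £1,082.20 + 24.89% × (£9,070.00 − £8,200.00) = £1,082.20 + 24.89% × £870.00 = £1,298.74
Training Fund Levy: 3% × £10,450.00 = £313.50
Disability Insurance: 8.1% × £10,450.00 = £846.45
Pension Levy: 2.6% × £10,450.00 = £271.70
Total: £1,298.74 + £313.50 + £846.45 + £271.70 = £2,730.39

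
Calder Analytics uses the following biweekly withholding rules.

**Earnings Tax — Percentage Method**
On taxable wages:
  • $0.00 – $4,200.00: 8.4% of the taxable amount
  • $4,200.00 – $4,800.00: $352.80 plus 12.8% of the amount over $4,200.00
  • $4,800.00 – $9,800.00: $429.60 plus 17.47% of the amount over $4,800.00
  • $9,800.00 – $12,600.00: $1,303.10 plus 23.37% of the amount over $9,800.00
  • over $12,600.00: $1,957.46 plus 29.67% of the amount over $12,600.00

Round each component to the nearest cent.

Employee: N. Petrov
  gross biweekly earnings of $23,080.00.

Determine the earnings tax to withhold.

$5,066.88

Earnings Tax: taxable = $23,080.00
  $1,957.46 + 29.67% × ($23,080.00 − $12,600.00) = $1,957.46 + 29.67% × $10,480.00 = $5,066.88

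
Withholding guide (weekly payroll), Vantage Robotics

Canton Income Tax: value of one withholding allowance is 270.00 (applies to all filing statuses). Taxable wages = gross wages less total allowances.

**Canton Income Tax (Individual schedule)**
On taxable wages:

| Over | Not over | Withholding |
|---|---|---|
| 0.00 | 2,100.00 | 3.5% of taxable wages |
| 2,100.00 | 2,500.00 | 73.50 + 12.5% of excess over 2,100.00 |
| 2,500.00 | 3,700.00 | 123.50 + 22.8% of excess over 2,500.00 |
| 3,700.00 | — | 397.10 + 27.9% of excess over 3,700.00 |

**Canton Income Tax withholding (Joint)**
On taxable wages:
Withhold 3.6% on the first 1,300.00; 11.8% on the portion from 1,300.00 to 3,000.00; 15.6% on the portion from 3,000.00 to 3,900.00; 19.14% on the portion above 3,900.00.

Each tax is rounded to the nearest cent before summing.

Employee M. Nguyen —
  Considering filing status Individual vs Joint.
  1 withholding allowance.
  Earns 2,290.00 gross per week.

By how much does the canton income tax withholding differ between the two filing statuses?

61.06

Canton Income Tax (Individual): taxable = 2,290.00 − 1×270.00 = 2,020.00
  3.5% × 2,020.00 = 70.70
Canton Income Tax (Joint): taxable = 2,290.00 − 1×270.00 = 2,020.00
  46.80 + 11.8% × (2,020.00 − 1,300.00) = 46.80 + 11.8% × 720.00 = 131.76
Difference: |70.70 − 131.76| = 61.06 (higher under Joint)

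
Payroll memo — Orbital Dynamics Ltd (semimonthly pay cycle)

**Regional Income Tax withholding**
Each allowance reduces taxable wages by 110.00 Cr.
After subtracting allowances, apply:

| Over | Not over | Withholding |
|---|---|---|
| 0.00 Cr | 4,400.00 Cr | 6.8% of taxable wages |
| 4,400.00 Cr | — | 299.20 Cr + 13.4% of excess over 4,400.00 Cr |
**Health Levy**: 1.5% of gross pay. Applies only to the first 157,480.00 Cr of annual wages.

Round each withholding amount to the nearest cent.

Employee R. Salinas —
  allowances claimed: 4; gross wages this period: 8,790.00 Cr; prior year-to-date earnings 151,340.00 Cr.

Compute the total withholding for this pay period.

920.60 Cr

Regional Income Tax: taxable = 8,790.00 Cr − 4×110.00 Cr = 8,350.00 Cr
  299.20 Cr + 13.4% × (8,350.00 Cr − 4,400.00 Cr) = 299.20 Cr + 13.4% × 3,950.00 Cr = 828.50 Cr
Health Levy: cap 157,480.00 Cr − YTD 151,340.00 Cr = 6,140.00 Cr subject; 1.5% × 6,140.00 Cr = 92.10 Cr
Total: 828.50 Cr + 92.10 Cr = 920.60 Cr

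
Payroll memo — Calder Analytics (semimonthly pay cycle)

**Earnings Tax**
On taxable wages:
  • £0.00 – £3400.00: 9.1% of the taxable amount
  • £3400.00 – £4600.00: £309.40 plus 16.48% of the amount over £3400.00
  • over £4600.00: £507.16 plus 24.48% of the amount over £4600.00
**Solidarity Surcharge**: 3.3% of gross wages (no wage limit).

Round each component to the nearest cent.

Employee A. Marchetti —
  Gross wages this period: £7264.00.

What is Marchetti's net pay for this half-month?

Earnings Tax: taxable = £7264.00
  £507.16 + 24.48% × (£7264.00 − £4600.00) = £507.16 + 24.48% × £2664.00 = £1159.31
Solidarity Surcharge: 3.3% × £7264.00 = £239.71
Total withheld: £1159.31 + £239.71 = £1399.02
Net pay: £7264.00 − £1399.02 = £5864.98

£5864.98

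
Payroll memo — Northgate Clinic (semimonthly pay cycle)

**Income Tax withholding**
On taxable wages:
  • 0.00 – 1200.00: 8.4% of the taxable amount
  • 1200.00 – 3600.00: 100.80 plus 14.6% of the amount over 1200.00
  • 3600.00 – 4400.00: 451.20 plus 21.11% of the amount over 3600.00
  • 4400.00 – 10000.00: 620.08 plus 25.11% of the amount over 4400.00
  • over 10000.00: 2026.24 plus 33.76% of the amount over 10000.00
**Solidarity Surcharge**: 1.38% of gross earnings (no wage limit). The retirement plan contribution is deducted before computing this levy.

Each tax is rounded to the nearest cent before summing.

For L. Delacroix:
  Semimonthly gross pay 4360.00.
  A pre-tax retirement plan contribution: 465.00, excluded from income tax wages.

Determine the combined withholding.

Income Tax: taxable = 4360.00 − 465.00 = 3895.00
  451.20 + 21.11% × (3895.00 − 3600.00) = 451.20 + 21.11% × 295.00 = 513.47
Solidarity Surcharge: 1.38% × 3895.00 = 53.75
Total: 513.47 + 53.75 = 567.22

567.22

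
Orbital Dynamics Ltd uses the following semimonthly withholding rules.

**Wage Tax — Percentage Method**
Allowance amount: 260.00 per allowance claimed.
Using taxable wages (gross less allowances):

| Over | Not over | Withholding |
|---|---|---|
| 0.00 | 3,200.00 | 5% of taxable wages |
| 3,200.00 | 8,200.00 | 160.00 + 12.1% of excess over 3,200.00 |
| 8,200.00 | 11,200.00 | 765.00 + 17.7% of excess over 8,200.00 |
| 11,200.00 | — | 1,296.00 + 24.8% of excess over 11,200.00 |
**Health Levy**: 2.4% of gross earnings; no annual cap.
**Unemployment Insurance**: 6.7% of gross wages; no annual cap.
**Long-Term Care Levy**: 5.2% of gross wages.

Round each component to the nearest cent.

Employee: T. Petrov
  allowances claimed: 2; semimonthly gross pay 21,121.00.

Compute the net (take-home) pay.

Wage Tax: taxable = 21,121.00 − 2×260.00 = 20,601.00
  1,296.00 + 24.8% × (20,601.00 − 11,200.00) = 1,296.00 + 24.8% × 9,401.00 = 3,627.45
Health Levy: 2.4% × 21,121.00 = 506.90
Unemployment Insurance: 6.7% × 21,121.00 = 1,415.11
Long-Term Care Levy: 5.2% × 21,121.00 = 1,098.29
Total withheld: 3,627.45 + 506.90 + 1,415.11 + 1,098.29 = 6,647.75
Net pay: 21,121.00 − 6,647.75 = 14,473.25

14,473.25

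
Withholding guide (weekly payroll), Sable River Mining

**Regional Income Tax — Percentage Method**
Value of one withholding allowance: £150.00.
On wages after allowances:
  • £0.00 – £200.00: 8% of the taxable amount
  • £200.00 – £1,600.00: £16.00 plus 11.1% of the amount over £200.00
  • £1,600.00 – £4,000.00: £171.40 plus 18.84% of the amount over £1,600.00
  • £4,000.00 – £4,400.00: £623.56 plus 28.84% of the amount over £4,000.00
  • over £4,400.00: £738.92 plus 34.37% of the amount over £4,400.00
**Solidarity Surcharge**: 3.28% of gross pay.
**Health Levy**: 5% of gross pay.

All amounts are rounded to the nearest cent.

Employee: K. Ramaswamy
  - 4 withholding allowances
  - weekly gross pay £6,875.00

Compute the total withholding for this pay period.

£1,952.61

Regional Income Tax: taxable = £6,875.00 − 4×£150.00 = £6,275.00
  £738.92 + 34.37% × (£6,275.00 − £4,400.00) = £738.92 + 34.37% × £1,875.00 = £1,383.36
Solidarity Surcharge: 3.28% × £6,875.00 = £225.50
Health Levy: 5% × £6,875.00 = £343.75
Total: £1,383.36 + £225.50 + £343.75 = £1,952.61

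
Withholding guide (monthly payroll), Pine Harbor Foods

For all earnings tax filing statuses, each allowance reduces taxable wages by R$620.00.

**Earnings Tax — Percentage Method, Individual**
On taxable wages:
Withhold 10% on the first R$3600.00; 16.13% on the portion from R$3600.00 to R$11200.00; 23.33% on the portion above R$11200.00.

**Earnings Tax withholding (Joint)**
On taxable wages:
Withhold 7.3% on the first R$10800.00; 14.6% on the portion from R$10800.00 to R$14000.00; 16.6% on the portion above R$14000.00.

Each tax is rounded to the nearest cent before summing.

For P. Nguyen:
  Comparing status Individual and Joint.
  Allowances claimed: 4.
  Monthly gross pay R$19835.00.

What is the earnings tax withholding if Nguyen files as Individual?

R$3021.84

Earnings Tax (Individual): taxable = R$19835.00 − 4×R$620.00 = R$17355.00
  R$1585.88 + 23.33% × (R$17355.00 − R$11200.00) = R$1585.88 + 23.33% × R$6155.00 = R$3021.84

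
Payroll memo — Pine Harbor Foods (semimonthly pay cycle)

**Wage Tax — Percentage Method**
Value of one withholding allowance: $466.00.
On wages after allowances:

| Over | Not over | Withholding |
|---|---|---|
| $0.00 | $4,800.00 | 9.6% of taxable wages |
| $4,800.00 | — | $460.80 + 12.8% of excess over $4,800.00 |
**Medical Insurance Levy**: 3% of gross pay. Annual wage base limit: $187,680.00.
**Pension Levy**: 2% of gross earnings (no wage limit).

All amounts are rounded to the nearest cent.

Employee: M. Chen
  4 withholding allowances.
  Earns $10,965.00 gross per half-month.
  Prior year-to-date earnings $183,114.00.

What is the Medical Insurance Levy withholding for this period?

$136.98

Medical Insurance Levy: cap $187,680.00 − YTD $183,114.00 = $4,566.00 subject; 3% × $4,566.00 = $136.98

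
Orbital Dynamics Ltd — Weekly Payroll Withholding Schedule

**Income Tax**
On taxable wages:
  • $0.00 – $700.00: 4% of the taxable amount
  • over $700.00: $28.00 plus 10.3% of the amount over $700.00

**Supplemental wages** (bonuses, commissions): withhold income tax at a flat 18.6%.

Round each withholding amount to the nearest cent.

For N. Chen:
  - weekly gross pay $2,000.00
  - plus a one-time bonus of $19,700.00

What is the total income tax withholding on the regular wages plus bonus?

Income Tax: taxable = $2,000.00
  $28.00 + 10.3% × ($2,000.00 − $700.00) = $28.00 + 10.3% × $1,300.00 = $161.90
Supplemental (18.6% flat on bonus): 18.6% × $19,700.00 = $3,664.20
Total income tax: $161.90 + $3,664.20 = $3,826.10

$3,826.10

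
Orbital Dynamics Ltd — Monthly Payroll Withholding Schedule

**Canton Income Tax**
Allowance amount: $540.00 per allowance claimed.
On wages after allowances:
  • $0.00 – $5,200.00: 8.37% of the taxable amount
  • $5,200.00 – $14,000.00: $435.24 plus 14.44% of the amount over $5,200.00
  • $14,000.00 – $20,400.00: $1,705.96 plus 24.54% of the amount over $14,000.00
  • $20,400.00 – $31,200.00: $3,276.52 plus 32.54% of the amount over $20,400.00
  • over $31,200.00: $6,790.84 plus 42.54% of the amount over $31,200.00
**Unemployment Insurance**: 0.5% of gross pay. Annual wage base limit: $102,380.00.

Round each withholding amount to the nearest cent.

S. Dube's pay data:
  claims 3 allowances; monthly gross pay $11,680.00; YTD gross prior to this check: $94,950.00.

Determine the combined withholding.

Canton Income Tax: taxable = $11,680.00 − 3×$540.00 = $10,060.00
  $435.24 + 14.44% × ($10,060.00 − $5,200.00) = $435.24 + 14.44% × $4,860.00 = $1,137.02
Unemployment Insurance: cap $102,380.00 − YTD $94,950.00 = $7,430.00 subject; 0.5% × $7,430.00 = $37.15
Total: $1,137.02 + $37.15 = $1,174.17

$1,174.17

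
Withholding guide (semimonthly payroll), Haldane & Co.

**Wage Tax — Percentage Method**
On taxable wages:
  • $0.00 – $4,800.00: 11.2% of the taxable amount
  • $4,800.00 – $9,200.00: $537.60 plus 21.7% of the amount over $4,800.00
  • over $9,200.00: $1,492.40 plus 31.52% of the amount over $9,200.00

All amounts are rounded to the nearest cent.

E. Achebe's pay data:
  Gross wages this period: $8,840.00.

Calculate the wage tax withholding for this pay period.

Wage Tax: taxable = $8,840.00
  $537.60 + 21.7% × ($8,840.00 − $4,800.00) = $537.60 + 21.7% × $4,040.00 = $1,414.28

$1,414.28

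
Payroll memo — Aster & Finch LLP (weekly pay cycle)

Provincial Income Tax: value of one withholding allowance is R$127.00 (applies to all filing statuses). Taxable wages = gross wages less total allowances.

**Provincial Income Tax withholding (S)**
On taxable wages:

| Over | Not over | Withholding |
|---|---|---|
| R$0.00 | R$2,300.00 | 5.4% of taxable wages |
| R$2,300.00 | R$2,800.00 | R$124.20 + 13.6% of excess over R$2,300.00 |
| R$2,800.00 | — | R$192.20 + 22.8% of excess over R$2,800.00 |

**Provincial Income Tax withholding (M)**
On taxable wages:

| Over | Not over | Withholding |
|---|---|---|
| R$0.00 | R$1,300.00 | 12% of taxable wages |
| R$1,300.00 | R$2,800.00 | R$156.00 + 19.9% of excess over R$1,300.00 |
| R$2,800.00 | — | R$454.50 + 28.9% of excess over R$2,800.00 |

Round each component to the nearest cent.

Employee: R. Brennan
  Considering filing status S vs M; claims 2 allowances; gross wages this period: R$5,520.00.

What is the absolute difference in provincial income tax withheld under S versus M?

Provincial Income Tax (S): taxable = R$5,520.00 − 2×R$127.00 = R$5,266.00
  R$192.20 + 22.8% × (R$5,266.00 − R$2,800.00) = R$192.20 + 22.8% × R$2,466.00 = R$754.45
Provincial Income Tax (M): taxable = R$5,520.00 − 2×R$127.00 = R$5,266.00
  R$454.50 + 28.9% × (R$5,266.00 − R$2,800.00) = R$454.50 + 28.9% × R$2,466.00 = R$1,167.17
Difference: |R$754.45 − R$1,167.17| = R$412.72 (higher under M)

R$412.72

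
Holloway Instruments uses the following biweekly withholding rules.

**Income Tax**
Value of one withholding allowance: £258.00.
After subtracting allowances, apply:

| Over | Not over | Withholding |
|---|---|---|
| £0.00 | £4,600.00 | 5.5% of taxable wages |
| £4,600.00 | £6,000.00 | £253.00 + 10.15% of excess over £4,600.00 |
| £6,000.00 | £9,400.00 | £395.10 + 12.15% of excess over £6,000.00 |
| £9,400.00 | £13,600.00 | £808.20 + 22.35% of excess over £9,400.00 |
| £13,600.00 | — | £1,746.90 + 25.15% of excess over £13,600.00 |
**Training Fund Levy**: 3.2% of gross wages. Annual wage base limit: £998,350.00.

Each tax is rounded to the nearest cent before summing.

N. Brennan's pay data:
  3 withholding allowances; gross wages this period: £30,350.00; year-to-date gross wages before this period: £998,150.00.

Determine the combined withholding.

£5,771.26

Income Tax: taxable = £30,350.00 − 3×£258.00 = £29,576.00
  £1,746.90 + 25.15% × (£29,576.00 − £13,600.00) = £1,746.90 + 25.15% × £15,976.00 = £5,764.86
Training Fund Levy: cap £998,350.00 − YTD £998,150.00 = £200.00 subject; 3.2% × £200.00 = £6.40
Total: £5,764.86 + £6.40 = £5,771.26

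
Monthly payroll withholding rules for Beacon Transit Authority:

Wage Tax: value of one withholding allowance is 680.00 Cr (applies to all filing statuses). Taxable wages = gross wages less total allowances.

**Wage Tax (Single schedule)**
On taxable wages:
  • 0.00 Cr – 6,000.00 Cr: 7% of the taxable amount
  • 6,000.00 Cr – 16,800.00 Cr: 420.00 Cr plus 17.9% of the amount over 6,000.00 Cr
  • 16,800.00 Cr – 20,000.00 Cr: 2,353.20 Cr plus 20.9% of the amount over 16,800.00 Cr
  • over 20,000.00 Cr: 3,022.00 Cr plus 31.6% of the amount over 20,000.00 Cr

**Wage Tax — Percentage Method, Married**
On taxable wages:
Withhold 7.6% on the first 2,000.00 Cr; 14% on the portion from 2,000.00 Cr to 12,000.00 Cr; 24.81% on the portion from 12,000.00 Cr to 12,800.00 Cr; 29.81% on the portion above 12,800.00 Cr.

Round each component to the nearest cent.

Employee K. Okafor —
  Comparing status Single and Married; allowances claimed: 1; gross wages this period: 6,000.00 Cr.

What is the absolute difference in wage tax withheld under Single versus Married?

244.40 Cr

Wage Tax (Single): taxable = 6,000.00 Cr − 1×680.00 Cr = 5,320.00 Cr
  7% × 5,320.00 Cr = 372.40 Cr
Wage Tax (Married): taxable = 6,000.00 Cr − 1×680.00 Cr = 5,320.00 Cr
  152.00 Cr + 14% × (5,320.00 Cr − 2,000.00 Cr) = 152.00 Cr + 14% × 3,320.00 Cr = 616.80 Cr
Difference: |372.40 Cr − 616.80 Cr| = 244.40 Cr (higher under Married)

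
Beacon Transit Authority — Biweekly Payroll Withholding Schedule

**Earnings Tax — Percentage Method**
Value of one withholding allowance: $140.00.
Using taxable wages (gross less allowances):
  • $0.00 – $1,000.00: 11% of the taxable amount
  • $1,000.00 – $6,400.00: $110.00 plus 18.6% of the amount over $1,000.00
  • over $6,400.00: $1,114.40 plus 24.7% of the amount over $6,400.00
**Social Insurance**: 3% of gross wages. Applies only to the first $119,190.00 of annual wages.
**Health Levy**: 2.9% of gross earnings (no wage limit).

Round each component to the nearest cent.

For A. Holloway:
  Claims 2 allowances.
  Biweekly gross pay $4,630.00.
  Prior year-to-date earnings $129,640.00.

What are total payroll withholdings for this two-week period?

Earnings Tax: taxable = $4,630.00 − 2×$140.00 = $4,350.00
  $110.00 + 18.6% × ($4,350.00 − $1,000.00) = $110.00 + 18.6% × $3,350.00 = $733.10
Social Insurance: YTD $129,640.00 ≥ cap $119,190.00 → $0.00
Health Levy: 2.9% × $4,630.00 = $134.27
Total: $733.10 + $0.00 + $134.27 = $867.37

$867.37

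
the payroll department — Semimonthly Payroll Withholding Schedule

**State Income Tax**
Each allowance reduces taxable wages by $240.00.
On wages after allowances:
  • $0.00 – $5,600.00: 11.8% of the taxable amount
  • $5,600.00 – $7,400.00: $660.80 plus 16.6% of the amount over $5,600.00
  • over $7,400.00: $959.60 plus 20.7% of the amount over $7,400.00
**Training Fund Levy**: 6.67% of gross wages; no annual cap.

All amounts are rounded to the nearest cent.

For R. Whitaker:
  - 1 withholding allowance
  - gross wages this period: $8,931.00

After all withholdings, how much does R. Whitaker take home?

$7,108.46

State Income Tax: taxable = $8,931.00 − 1×$240.00 = $8,691.00
  $959.60 + 20.7% × ($8,691.00 − $7,400.00) = $959.60 + 20.7% × $1,291.00 = $1,226.84
Training Fund Levy: 6.67% × $8,931.00 = $595.70
Total withheld: $1,226.84 + $595.70 = $1,822.54
Net pay: $8,931.00 − $1,822.54 = $7,108.46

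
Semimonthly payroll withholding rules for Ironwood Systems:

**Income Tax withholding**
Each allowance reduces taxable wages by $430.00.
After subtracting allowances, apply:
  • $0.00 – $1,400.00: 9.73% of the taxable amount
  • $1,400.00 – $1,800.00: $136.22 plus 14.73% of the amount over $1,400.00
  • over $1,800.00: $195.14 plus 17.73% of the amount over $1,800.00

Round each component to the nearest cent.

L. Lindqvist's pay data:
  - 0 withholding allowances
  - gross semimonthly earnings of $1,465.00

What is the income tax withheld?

Income Tax: taxable = $1,465.00
  $136.22 + 14.73% × ($1,465.00 − $1,400.00) = $136.22 + 14.73% × $65.00 = $145.79

$145.79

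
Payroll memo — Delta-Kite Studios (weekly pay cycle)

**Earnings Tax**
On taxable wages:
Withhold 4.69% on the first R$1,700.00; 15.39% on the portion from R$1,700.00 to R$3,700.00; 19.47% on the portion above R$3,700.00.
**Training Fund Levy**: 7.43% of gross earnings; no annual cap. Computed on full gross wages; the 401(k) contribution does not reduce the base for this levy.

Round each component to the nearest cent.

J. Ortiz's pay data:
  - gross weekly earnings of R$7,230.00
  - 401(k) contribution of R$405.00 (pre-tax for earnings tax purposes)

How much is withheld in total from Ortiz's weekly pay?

R$1,533.16

Earnings Tax: taxable = R$7,230.00 − R$405.00 = R$6,825.00
  R$387.53 + 19.47% × (R$6,825.00 − R$3,700.00) = R$387.53 + 19.47% × R$3,125.00 = R$995.97
Training Fund Levy: 7.43% × R$7,230.00 = R$537.19
Total: R$995.97 + R$537.19 = R$1,533.16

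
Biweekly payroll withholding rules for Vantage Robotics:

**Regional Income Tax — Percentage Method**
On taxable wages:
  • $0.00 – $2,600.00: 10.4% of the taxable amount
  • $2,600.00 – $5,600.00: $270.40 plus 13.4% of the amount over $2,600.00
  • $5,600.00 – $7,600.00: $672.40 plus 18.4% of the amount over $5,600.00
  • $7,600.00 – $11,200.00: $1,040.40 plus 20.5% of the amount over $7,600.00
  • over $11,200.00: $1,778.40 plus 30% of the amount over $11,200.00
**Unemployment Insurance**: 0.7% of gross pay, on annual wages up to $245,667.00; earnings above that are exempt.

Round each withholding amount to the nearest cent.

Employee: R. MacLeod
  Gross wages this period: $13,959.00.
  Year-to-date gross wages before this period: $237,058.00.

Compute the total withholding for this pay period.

$2,666.36

Regional Income Tax: taxable = $13,959.00
  $1,778.40 + 30% × ($13,959.00 − $11,200.00) = $1,778.40 + 30% × $2,759.00 = $2,606.10
Unemployment Insurance: cap $245,667.00 − YTD $237,058.00 = $8,609.00 subject; 0.7% × $8,609.00 = $60.26
Total: $2,606.10 + $60.26 = $2,666.36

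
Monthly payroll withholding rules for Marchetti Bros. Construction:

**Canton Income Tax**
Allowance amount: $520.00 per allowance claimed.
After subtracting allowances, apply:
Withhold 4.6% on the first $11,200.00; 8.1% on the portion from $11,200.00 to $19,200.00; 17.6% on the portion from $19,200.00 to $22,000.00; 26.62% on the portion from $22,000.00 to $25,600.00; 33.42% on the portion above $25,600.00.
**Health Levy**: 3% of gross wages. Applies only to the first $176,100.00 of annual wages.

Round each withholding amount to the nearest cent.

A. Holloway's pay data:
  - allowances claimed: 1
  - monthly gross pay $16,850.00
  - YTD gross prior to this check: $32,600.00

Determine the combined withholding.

Canton Income Tax: taxable = $16,850.00 − 1×$520.00 = $16,330.00
  $515.20 + 8.1% × ($16,330.00 − $11,200.00) = $515.20 + 8.1% × $5,130.00 = $930.73
Health Levy: 3% × $16,850.00 = $505.50
Total: $930.73 + $505.50 = $1,436.23

$1,436.23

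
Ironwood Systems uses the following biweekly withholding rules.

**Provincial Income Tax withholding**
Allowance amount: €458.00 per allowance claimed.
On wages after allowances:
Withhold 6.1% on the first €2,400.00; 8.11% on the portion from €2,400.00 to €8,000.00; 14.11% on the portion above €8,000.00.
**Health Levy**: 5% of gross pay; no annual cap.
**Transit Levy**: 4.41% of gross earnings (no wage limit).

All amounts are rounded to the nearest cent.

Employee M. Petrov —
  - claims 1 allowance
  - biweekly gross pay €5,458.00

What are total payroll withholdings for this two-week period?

Provincial Income Tax: taxable = €5,458.00 − 1×€458.00 = €5,000.00
  €146.40 + 8.11% × (€5,000.00 − €2,400.00) = €146.40 + 8.11% × €2,600.00 = €357.26
Health Levy: 5% × €5,458.00 = €272.90
Transit Levy: 4.41% × €5,458.00 = €240.70
Total: €357.26 + €272.90 + €240.70 = €870.86

€870.86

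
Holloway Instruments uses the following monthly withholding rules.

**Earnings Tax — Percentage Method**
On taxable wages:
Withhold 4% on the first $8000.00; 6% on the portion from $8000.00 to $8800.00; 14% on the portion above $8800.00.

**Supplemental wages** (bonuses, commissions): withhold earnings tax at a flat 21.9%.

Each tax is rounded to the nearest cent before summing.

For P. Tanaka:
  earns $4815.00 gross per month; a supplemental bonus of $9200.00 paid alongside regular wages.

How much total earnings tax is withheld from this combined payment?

$2207.40

Earnings Tax: taxable = $4815.00
  4% × $4815.00 = $192.60
Supplemental (21.9% flat on bonus): 21.9% × $9200.00 = $2014.80
Total earnings tax: $192.60 + $2014.80 = $2207.40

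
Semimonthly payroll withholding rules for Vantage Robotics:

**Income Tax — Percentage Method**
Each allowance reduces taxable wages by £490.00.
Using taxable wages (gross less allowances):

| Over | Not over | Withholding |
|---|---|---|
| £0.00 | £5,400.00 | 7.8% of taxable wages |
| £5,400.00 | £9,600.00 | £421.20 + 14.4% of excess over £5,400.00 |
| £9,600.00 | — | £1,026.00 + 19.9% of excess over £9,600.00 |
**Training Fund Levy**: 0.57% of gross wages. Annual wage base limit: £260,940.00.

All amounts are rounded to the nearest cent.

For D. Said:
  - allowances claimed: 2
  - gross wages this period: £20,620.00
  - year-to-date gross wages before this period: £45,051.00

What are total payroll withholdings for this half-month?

£3,141.49

Income Tax: taxable = £20,620.00 − 2×£490.00 = £19,640.00
  £1,026.00 + 19.9% × (£19,640.00 − £9,600.00) = £1,026.00 + 19.9% × £10,040.00 = £3,023.96
Training Fund Levy: 0.57% × £20,620.00 = £117.53
Total: £3,023.96 + £117.53 = £3,141.49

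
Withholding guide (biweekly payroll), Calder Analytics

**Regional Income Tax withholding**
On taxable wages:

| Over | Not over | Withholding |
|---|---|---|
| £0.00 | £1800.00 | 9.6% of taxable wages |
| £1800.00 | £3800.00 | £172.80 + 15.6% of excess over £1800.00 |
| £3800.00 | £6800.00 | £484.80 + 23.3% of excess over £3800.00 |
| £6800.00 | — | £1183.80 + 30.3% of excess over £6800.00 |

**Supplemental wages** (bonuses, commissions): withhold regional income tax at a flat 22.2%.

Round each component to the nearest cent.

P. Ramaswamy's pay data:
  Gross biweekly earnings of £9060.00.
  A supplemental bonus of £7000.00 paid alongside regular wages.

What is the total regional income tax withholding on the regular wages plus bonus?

£3422.58

Regional Income Tax: taxable = £9060.00
  £1183.80 + 30.3% × (£9060.00 − £6800.00) = £1183.80 + 30.3% × £2260.00 = £1868.58
Supplemental (22.2% flat on bonus): 22.2% × £7000.00 = £1554.00
Total regional income tax: £1868.58 + £1554.00 = £3422.58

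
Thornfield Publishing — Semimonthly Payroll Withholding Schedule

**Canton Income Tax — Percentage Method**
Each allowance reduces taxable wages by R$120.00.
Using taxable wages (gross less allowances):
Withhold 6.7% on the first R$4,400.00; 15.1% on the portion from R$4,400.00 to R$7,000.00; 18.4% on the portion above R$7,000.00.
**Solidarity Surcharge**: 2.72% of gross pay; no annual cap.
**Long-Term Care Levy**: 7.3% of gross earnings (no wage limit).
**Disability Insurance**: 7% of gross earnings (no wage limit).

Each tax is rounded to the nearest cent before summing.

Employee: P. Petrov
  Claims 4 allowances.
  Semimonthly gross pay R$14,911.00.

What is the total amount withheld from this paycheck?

Canton Income Tax: taxable = R$14,911.00 − 4×R$120.00 = R$14,431.00
  R$687.40 + 18.4% × (R$14,431.00 − R$7,000.00) = R$687.40 + 18.4% × R$7,431.00 = R$2,054.70
Solidarity Surcharge: 2.72% × R$14,911.00 = R$405.58
Long-Term Care Levy: 7.3% × R$14,911.00 = R$1,088.50
Disability Insurance: 7% × R$14,911.00 = R$1,043.77
Total: R$2,054.70 + R$405.58 + R$1,088.50 + R$1,043.77 = R$4,592.55

R$4,592.55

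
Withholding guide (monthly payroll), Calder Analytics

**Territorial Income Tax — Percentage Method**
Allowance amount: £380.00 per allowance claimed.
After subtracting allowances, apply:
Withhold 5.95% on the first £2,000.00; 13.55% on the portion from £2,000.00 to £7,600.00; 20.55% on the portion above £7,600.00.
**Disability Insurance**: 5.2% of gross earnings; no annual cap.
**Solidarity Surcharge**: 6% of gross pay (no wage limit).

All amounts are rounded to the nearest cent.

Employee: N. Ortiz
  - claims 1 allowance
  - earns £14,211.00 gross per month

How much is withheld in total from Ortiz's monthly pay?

Territorial Income Tax: taxable = £14,211.00 − 1×£380.00 = £13,831.00
  £877.80 + 20.55% × (£13,831.00 − £7,600.00) = £877.80 + 20.55% × £6,231.00 = £2,158.27
Disability Insurance: 5.2% × £14,211.00 = £738.97
Solidarity Surcharge: 6% × £14,211.00 = £852.66
Total: £2,158.27 + £738.97 + £852.66 = £3,749.90

£3,749.90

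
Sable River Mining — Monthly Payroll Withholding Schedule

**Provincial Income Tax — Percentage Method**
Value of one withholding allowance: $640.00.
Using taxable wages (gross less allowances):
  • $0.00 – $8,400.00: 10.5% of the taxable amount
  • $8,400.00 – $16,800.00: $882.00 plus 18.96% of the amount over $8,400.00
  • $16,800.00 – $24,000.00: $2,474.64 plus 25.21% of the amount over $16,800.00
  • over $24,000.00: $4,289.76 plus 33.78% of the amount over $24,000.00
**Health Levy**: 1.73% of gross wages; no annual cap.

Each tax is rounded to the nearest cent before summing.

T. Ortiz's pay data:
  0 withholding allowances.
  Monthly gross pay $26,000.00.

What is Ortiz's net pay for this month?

$20,584.84

Provincial Income Tax: taxable = $26,000.00
  $4,289.76 + 33.78% × ($26,000.00 − $24,000.00) = $4,289.76 + 33.78% × $2,000.00 = $4,965.36
Health Levy: 1.73% × $26,000.00 = $449.80
Total withheld: $4,965.36 + $449.80 = $5,415.16
Net pay: $26,000.00 − $5,415.16 = $20,584.84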